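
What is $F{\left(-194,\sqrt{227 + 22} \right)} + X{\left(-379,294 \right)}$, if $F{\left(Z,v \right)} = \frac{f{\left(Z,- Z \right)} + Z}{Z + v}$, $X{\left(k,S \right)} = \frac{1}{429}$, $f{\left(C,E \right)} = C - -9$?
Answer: $\frac{31580041}{16039023} + \frac{379 \sqrt{249}}{37387} \approx 2.1289$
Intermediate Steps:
$f{\left(C,E \right)} = 9 + C$ ($f{\left(C,E \right)} = C + 9 = 9 + C$)
$X{\left(k,S \right)} = \frac{1}{429}$
$F{\left(Z,v \right)} = \frac{9 + 2 Z}{Z + v}$ ($F{\left(Z,v \right)} = \frac{\left(9 + Z\right) + Z}{Z + v} = \frac{9 + 2 Z}{Z + v}$)
$F{\left(-194,\sqrt{227 + 22} \right)} + X{\left(-379,294 \right)} = \frac{9 + 2 \left(-194\right)}{-194 + \sqrt{227 + 22}} + \frac{1}{429} = \frac{9 - 388}{-194 + \sqrt{249}} + \frac{1}{429} = \frac{1}{-194 + \sqrt{249}} \left(-379\right) + \frac{1}{429} = - \frac{379}{-194 + \sqrt{249}} + \frac{1}{429} = \frac{1}{429} - \frac{379}{-194 + \sqrt{249}}$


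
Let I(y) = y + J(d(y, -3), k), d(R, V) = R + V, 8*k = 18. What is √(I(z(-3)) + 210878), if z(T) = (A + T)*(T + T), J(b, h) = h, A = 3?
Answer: √843521/2 ≈ 459.22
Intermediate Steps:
k = 9/4 (k = (⅛)*18 = 9/4 ≈ 2.2500)
z(T) = 2*T*(3 + T) (z(T) = (3 + T)*(T + T) = (3 + T)*(2*T) = 2*T*(3 + T))
I(y) = 9/4 + y (I(y) = y + 9/4 = 9/4 + y)
√(I(z(-3)) + 210878) = √((9/4 + 2*(-3)*(3 - 3)) + 210878) = √((9/4 + 2*(-3)*0) + 210878) = √((9/4 + 0) + 210878) = √(9/4 + 210878) = √(843521/4) = √843521/2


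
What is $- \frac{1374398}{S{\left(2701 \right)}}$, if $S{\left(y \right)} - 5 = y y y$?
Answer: $- \frac{687199}{9852439053} \approx -6.9749 \cdot 10^{-5}$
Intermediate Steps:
$S{\left(y \right)} = 5 + y^{3}$ ($S{\left(y \right)} = 5 + y y y = 5 + y^{2} y = 5 + y^{3}$)
$- \frac{1374398}{S{\left(2701 \right)}} = - \frac{1374398}{5 + 2701^{3}} = - \frac{1374398}{5 + 19704878101} = - \frac{1374398}{19704878106} = \left(-1374398\right) \frac{1}{19704878106} = - \frac{687199}{9852439053}$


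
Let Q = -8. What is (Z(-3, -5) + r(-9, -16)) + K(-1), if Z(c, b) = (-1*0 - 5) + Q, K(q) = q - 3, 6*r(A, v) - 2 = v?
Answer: -58/3 ≈ -19.333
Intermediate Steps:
r(A, v) = 1/3 + v/6
K(q) = -3 + q
Z(c, b) = -13 (Z(c, b) = (-1*0 - 5) - 8 = (0 - 5) - 8 = -5 - 8 = -13)
(Z(-3, -5) + r(-9, -16)) + K(-1) = (-13 + (1/3 + (1/6)*(-16))) + (-3 - 1) = (-13 + (1/3 - 8/3)) - 4 = (-13 - 7/3) - 4 = -46/3 - 4 = -58/3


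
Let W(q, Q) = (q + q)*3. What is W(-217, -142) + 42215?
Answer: 40913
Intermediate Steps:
W(q, Q) = 6*q (W(q, Q) = (2*q)*3 = 6*q)
W(-217, -142) + 42215 = 6*(-217) + 42215 = -1302 + 42215 = 40913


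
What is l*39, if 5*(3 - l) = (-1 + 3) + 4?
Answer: 351/5 ≈ 70.200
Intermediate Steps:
l = 9/5 (l = 3 - ((-1 + 3) + 4)/5 = 3 - (2 + 4)/5 = 3 - 1/5*6 = 3 - 6/5 = 9/5 ≈ 1.8000)
l*39 = (9/5)*39 = 351/5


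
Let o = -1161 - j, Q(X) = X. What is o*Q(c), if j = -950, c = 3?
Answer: -633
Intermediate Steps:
o = -211 (o = -1161 - 1*(-950) = -1161 + 950 = -211)
o*Q(c) = -211*3 = -633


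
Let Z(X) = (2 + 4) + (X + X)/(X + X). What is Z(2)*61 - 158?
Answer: 269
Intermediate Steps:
Z(X) = 7 (Z(X) = 6 + (2*X)/((2*X)) = 6 + (2*X)*(1/(2*X)) = 6 + 1 = 7)
Z(2)*61 - 158 = 7*61 - 158 = 427 - 158 = 269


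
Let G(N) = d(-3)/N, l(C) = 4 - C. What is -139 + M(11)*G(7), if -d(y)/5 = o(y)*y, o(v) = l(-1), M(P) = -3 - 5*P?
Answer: -5323/7 ≈ -760.43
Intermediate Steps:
o(v) = 5 (o(v) = 4 - 1*(-1) = 4 + 1 = 5)
d(y) = -25*y
G(N) = 75/N (G(N) = (-25*(-3))/N = 75/N)
-139 + M(11)*G(7) = -139 + (-3 - 5*11)*(75/7) = -139 + (-3 - 55)*(75*(⅐)) = -139 - 58*75/7 = -139 - 4350/7 = -5323/7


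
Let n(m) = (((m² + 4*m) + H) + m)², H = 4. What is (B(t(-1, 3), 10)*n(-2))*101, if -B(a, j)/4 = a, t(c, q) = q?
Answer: -4848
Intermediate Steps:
B(a, j) = -4*a
n(m) = (4 + m² + 5*m)² (n(m) = (((m² + 4*m) + 4) + m)² = ((4 + m² + 4*m) + m)² = (4 + m² + 5*m)²)
(B(t(-1, 3), 10)*n(-2))*101 = ((-4*3)*(4 + (-2)² + 5*(-2))²)*101 = -12*(4 + 4 - 10)²*101 = -12*(-2)²*101 = -12*4*101 = -48*101 = -4848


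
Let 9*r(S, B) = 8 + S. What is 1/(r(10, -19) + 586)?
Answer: 1/588 ≈ 0.0017007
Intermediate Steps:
r(S, B) = 8/9 + S/9 (r(S, B) = (8 + S)/9 = 8/9 + S/9)
1/(r(10, -19) + 586) = 1/((8/9 + (1/9)*10) + 586) = 1/((8/9 + 10/9) + 586) = 1/(2 + 586) = 1/588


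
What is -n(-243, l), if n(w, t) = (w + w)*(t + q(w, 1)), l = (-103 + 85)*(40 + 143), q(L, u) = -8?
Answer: -1604772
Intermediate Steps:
l = -3294 (l = -18*183 = -3294)
n(w, t) = 2*w*(-8 + t) (n(w, t) = (w + w)*(t - 8) = (2*w)*(-8 + t) = 2*w*(-8 + t))
-n(-243, l) = -2*(-243)*(-8 - 3294) = -2*(-243)*(-3302) = -1*1604772 = -1604772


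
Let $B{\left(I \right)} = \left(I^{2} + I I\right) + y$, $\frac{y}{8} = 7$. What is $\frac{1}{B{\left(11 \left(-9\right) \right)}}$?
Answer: $\frac{1}{19658} \approx 5.087 \cdot 10^{-5}$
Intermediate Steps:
$y = 56$ ($y = 8 \cdot 7 = 56$)
$B{\left(I \right)} = 56 + 2 I^{2}$ ($B{\left(I \right)} = \left(I^{2} + I I\right) + 56 = \left(I^{2} + I^{2}\right) + 56 = 2 I^{2} + 56 = 56 + 2 I^{2}$)
$\frac{1}{B{\left(11 \left(-9\right) \right)}} = \frac{1}{56 + 2 \left(11 \left(-9\right)\right)^{2}} = \frac{1}{56 + 2 \left(-99\right)^{2}} = \frac{1}{56 + 2 \cdot 9801} = \frac{1}{56 + 19602} = \frac{1}{19658}$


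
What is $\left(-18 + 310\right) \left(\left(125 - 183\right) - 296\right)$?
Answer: $-103368$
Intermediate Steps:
$\left(-18 + 310\right) \left(\left(125 - 183\right) - 296\right) = 292 \left(-58 - 296\right) = 292 \left(-354\right) = -103368$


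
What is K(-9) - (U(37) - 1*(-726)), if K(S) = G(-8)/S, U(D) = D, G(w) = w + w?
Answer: -6851/9 ≈ -761.22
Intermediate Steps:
G(w) = 2*w
K(S) = -16/S (K(S) = (2*(-8))/S = -16/S)
K(-9) - (U(37) - 1*(-726)) = -16/(-9) - (37 - 1*(-726)) = -16*(-⅑) - (37 + 726) = 16/9 - 1*763 = 16/9 - 763 = -6851/9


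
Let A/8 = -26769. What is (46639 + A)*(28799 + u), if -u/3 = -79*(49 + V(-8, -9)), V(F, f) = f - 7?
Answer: -6134326060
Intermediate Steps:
V(F, f) = -7 + f
A = -214152 (A = 8*(-26769) = -214152)
u = 7821 (u = -(-237)*(49 + (-7 - 9)) = -(-237)*(49 - 16) = -(-237)*33 = -3*(-2607) = 7821)
(46639 + A)*(28799 + u) = (46639 - 214152)*(28799 + 7821) = -167513*36620 = -6134326060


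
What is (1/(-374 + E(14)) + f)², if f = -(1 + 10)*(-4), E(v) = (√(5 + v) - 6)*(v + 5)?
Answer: 103552034313563/53492751225 - 386689976*√19/53492751225 ≈ 1935.8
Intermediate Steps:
E(v) = (-6 + √(5 + v))*(5 + v)
f = 44 (f = -11*(-4) = -1*(-44) = 44)
(1/(-374 + E(14)) + f)² = (1/(-374 + (-30 - 6*14 + 5*√(5 + 14) + 14*√(5 + 14))) + 44)² = (1/(-374 + (-30 - 84 + 5*√19 + 14*√19)) + 44)² = (1/(-374 + (-114 + 19*√19)) + 44)² = (1/(-488 + 19*√19) + 44)² = (44 + 1/(-488 + 19*√19))²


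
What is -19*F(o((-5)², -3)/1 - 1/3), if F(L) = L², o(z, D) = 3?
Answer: -1216/9 ≈ -135.11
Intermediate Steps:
-19*F(o((-5)², -3)/1 - 1/3) = -19*(3/1 - 1/3)² = -19*(3*1 - 1*⅓)² = -19*(3 - ⅓)² = -19*(8/3)² = -19*64/9 = -1216/9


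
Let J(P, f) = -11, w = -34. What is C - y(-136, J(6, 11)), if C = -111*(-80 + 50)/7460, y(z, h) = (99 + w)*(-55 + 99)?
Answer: -2133227/746 ≈ -2859.6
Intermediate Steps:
y(z, h) = 2860 (y(z, h) = (99 - 34)*(-55 + 99) = 65*44 = 2860)
C = 333/746 (C = -111*(-30)*(1/7460) = 3330*(1/7460) = 333/746 ≈ 0.44638)
C - y(-136, J(6, 11)) = 333/746 - 1*2860 = 333/746 - 2860 = -2133227/746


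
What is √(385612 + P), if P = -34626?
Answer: √350986 ≈ 592.44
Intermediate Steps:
√(385612 + P) = √(385612 - 34626) = √350986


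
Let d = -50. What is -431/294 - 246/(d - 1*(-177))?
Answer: -127061/37338 ≈ -3.4030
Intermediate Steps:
-431/294 - 246/(d - 1*(-177)) = -431/294 - 246/(-50 - 1*(-177)) = -431*1/294 - 246/(-50 + 177) = -431/294 - 246/127 = -127061/37338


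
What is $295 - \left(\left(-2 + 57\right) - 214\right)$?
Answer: $454$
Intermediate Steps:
$295 - \left(\left(-2 + 57\right) - 214\right) = 295 - \left(55 - 214\right) = 295 - -159 = 295 + 159 = 454$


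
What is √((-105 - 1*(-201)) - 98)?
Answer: I*√2 ≈ 1.4142*I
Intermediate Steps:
√((-105 - 1*(-201)) - 98) = √((-105 + 201) - 98) = √(96 - 98) = √(-2) = I*√2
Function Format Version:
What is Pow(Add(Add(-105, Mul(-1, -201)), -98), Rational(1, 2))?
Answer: Mul(I, Pow(2, Rational(1, 2))) ≈ Mul(1.4142, I)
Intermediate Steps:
Pow(Add(Add(-105, Mul(-1, -201)), -98), Rational(1, 2)) = Pow(Add(Add(-105, 201), -98), Rational(1, 2)) = Pow(Add(96, -98), Rational(1, 2)) = Pow(-2, Rational(1, 2)) = Mul(I, Pow(2, Rational(1, 2)))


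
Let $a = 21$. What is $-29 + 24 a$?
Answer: $475$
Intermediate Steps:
$-29 + 24 a = -29 + 24 \cdot 21 = -29 + 504 = 475$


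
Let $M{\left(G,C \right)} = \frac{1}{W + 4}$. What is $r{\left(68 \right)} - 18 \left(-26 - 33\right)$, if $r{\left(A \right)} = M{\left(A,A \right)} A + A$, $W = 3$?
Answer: $\frac{7978}{7} \approx 1139.7$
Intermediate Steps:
$M{\left(G,C \right)} = \frac{1}{7}$ ($M{\left(G,C \right)} = \frac{1}{3 + 4} = \frac{1}{7}$)
$r{\left(A \right)} = \frac{8 A}{7}$ ($r{\left(A \right)} = \frac{A}{7} + A = \frac{8 A}{7}$)
$r{\left(68 \right)} - 18 \left(-26 - 33\right) = \frac{8}{7} \cdot 68 - 18 \left(-26 - 33\right) = \frac{544}{7} - -1062 = \frac{544}{7} + 1062 = \frac{7978}{7}$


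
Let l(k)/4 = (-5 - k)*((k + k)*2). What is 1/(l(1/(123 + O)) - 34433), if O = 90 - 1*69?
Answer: -1296/44625889 ≈ -2.9041e-5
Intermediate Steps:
O = 21 (O = 90 - 69 = 21)
l(k) = 16*k*(-5 - k) (l(k) = 4*((-5 - k)*((k + k)*2)) = 4*((-5 - k)*((2*k)*2)) = 4*((-5 - k)*(4*k)) = 4*(4*k*(-5 - k)) = 16*k*(-5 - k))
1/(l(1/(123 + O)) - 34433) = 1/(-16*(5 + 1/(123 + 21))/(123 + 21) - 34433) = 1/(-16*(5 + 1/144)/144 - 34433) = 1/(-16*1/144*(5 + 1/144) - 34433) = 1/(-16*1/144*721/144 - 34433) = 1/(-721/1296 - 34433) = 1/(-44625889/1296) = -1296/44625889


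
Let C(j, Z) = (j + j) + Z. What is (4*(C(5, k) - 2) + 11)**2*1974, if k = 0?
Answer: 3649926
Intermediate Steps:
C(j, Z) = Z + 2*j (C(j, Z) = 2*j + Z = Z + 2*j)
(4*(C(5, k) - 2) + 11)**2*1974 = (4*((0 + 2*5) - 2) + 11)**2*1974 = (4*((0 + 10) - 2) + 11)**2*1974 = (4*(10 - 2) + 11)**2*1974 = (4*8 + 11)**2*1974 = (32 + 11)**2*1974 = 43**2*1974 = 1849*1974 = 3649926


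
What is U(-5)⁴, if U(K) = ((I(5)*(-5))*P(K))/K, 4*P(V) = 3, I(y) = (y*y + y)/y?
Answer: 6561/16 ≈ 410.06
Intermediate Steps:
I(y) = (y + y²)/y (I(y) = (y² + y)/y = (y + y²)/y)
P(V) = ¾ (P(V) = (¼)*3 = ¾)
U(K) = -45/(2*K) (U(K) = (((1 + 5)*(-5))*(¾))/K = ((6*(-5))*(¾))/K = (-30*¾)/K = -45/(2*K))
U(-5)⁴ = (-45/2/(-5))⁴ = (-45/2*(-⅕))⁴ = (9/2)⁴ = 6561/16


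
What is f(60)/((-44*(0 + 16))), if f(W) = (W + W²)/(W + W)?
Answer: -61/1408 ≈ -0.043324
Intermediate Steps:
f(W) = (W + W²)/(2*W) (f(W) = (W + W²)/((2*W)) = (W + W²)*(1/(2*W)) = (W + W²)/(2*W))
f(60)/((-44*(0 + 16))) = (½ + (½)*60)/((-44*(0 + 16))) = (½ + 30)/((-44*16)) = (61/2)/(-704) = (61/2)*(-1/704) = -61/1408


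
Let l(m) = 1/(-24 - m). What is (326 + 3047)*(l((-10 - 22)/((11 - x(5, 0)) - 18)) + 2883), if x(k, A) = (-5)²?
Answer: 243105602/25 ≈ 9.7242e+6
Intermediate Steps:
x(k, A) = 25
(326 + 3047)*(l((-10 - 22)/((11 - x(5, 0)) - 18)) + 2883) = (326 + 3047)*(-1/(24 + (-10 - 22)/((11 - 1*25) - 18)) + 2883) = 3373*(-1/(24 - 32/((11 - 25) - 18)) + 2883) = 3373*(-1/(24 - 32/(-14 - 18)) + 2883) = 3373*(-1/(24 - 32/(-32)) + 2883) = 3373*(-1/(24 - 32*(-1/32)) + 2883) = 3373*(-1/(24 + 1) + 2883) = 3373*(-1/25 + 2883) = 3373*(72074/25) = 243105602/25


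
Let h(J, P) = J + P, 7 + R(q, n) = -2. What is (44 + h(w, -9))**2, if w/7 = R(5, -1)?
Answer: 784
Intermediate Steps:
R(q, n) = -9 (R(q, n) = -7 - 2 = -9)
w = -63 (w = 7*(-9) = -63)
(44 + h(w, -9))**2 = (44 + (-63 - 9))**2 = (44 - 72)**2 = (-28)**2 = 784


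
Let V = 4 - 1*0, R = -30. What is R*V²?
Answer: -480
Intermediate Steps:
V = 4 (V = 4 + 0 = 4)
R*V² = -30*4² = -30*16 = -480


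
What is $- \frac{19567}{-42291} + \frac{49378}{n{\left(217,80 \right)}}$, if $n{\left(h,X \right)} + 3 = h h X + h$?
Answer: $\frac{12633944896}{26554053699} \approx 0.47578$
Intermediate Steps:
$n{\left(h,X \right)} = -3 + h + X h^{2}$ ($n{\left(h,X \right)} = -3 + \left(h h X + h\right) = -3 + \left(h^{2} X + h\right) = -3 + \left(X h^{2} + h\right) = -3 + \left(h + X h^{2}\right) = -3 + h + X h^{2}$)
$- \frac{19567}{-42291} + \frac{49378}{n{\left(217,80 \right)}} = - \frac{19567}{-42291} + \frac{49378}{-3 + 217 + 80 \cdot 217^{2}} = \left(-19567\right) \left(- \frac{1}{42291}\right) + \frac{49378}{-3 + 217 + 80 \cdot 47089} = \frac{19567}{42291} + \frac{49378}{-3 + 217 + 3767120} = \frac{19567}{42291} + \frac{49378}{3767334} = \frac{19567}{42291} + 49378 \cdot \frac{1}{3767334} = \frac{19567}{42291} + \frac{24689}{1883667} = \frac{12633944896}{26554053699}$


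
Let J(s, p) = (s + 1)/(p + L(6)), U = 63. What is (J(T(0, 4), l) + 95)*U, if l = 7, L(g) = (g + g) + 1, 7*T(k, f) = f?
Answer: 119799/20 ≈ 5990.0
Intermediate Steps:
T(k, f) = f/7
L(g) = 1 + 2*g (L(g) = 2*g + 1 = 1 + 2*g)
J(s, p) = (1 + s)/(13 + p) (J(s, p) = (s + 1)/(p + (1 + 2*6)) = (1 + s)/(p + (1 + 12)) = (1 + s)/(p + 13) = (1 + s)/(13 + p))
(J(T(0, 4), l) + 95)*U = ((1 + (⅐)*4)/(13 + 7) + 95)*63 = ((1 + 4/7)/20 + 95)*63 = ((1/20)*(11/7) + 95)*63 = (11/140 + 95)*63 = (13311/140)*63 = 119799/20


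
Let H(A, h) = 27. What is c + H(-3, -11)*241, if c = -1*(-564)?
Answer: 7071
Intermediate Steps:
c = 564
c + H(-3, -11)*241 = 564 + 27*241 = 564 + 6507 = 7071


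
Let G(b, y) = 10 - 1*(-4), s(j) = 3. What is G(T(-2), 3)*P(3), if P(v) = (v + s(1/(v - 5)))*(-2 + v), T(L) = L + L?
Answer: 84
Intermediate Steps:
T(L) = 2*L
G(b, y) = 14 (G(b, y) = 10 + 4 = 14)
P(v) = (-2 + v)*(3 + v) (P(v) = (v + 3)*(-2 + v) = (3 + v)*(-2 + v) = (-2 + v)*(3 + v))
G(T(-2), 3)*P(3) = 14*(-6 + 3 + 3²) = 14*(-6 + 3 + 9) = 14*6 = 84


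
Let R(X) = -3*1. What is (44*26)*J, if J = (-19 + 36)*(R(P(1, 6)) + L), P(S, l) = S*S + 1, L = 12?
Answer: 175032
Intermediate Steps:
P(S, l) = 1 + S**2 (P(S, l) = S**2 + 1 = 1 + S**2)
R(X) = -3
J = 153 (J = (-19 + 36)*(-3 + 12) = 17*9 = 153)
(44*26)*J = (44*26)*153 = 1144*153 = 175032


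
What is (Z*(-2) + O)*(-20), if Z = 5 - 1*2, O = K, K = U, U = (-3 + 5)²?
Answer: 40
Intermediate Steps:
U = 4 (U = 2² = 4)
K = 4
O = 4
Z = 3 (Z = 5 - 2 = 3)
(Z*(-2) + O)*(-20) = (3*(-2) + 4)*(-20) = (-6 + 4)*(-20) = -2*(-20) = 40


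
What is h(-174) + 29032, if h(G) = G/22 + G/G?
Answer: 319276/11 ≈ 29025.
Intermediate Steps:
h(G) = 1 + G/22 (h(G) = G*(1/22) + 1 = G/22 + 1 = 1 + G/22)
h(-174) + 29032 = (1 + (1/22)*(-174)) + 29032 = (1 - 87/11) + 29032 = -76/11 + 29032 = 319276/11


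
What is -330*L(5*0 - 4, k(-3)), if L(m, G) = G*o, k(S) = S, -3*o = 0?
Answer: 0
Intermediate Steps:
o = 0 (o = -1/3*0 = 0)
L(m, G) = 0 (L(m, G) = G*0 = 0)
-330*L(5*0 - 4, k(-3)) = -330*0 = 0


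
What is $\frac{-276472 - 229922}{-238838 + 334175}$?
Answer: $- \frac{56266}{10593} \approx -5.3116$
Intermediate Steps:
$\frac{-276472 - 229922}{-238838 + 334175} = \frac{-276472 - 229922}{95337} = \left(-506394\right) \frac{1}{95337} = - \frac{56266}{10593}$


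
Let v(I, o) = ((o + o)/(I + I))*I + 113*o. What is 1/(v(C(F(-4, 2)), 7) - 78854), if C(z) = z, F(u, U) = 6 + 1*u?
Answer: -1/78056 ≈ -1.2811e-5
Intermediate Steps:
F(u, U) = 6 + u
v(I, o) = 114*o (v(I, o) = ((2*o)/((2*I)))*I + 113*o = ((2*o)*(1/(2*I)))*I + 113*o = (o/I)*I + 113*o = o + 113*o = 114*o)
1/(v(C(F(-4, 2)), 7) - 78854) = 1/(114*7 - 78854) = 1/(798 - 78854) = 1/(-78056) = -1/78056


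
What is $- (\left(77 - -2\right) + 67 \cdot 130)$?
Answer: $-8789$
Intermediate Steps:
$- (\left(77 - -2\right) + 67 \cdot 130) = - (\left(77 + \left(-37 + 39\right)\right) + 8710) = - (\left(77 + 2\right) + 8710) = - (79 + 8710) = \left(-1\right) 8789 = -8789$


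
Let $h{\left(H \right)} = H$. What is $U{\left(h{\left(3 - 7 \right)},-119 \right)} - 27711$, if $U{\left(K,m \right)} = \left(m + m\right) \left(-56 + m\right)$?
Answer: $13939$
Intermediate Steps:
$U{\left(K,m \right)} = 2 m \left(-56 + m\right)$
$U{\left(h{\left(3 - 7 \right)},-119 \right)} - 27711 = 2 \left(-119\right) \left(-56 - 119\right) - 27711 = 2 \left(-119\right) \left(-175\right) - 27711 = 41650 - 27711 = 13939$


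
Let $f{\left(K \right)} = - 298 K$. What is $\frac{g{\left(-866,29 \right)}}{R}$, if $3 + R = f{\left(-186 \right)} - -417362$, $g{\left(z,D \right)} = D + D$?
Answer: $\frac{2}{16303} \approx 0.00012268$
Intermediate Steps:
$g{\left(z,D \right)} = 2 D$
$R = 472787$ ($R = -3 - -472790 = -3 + \left(55428 + 417362\right) = -3 + 472790 = 472787$)
$\frac{g{\left(-866,29 \right)}}{R} = \frac{2 \cdot 29}{472787} = 58 \cdot \frac{1}{472787} = \frac{2}{16303}$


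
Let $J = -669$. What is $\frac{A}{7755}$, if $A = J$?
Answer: $- \frac{223}{2585} \approx -0.086267$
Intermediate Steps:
$A = -669$
$\frac{A}{7755} = \frac{1}{7755} \left(-669\right) = - \frac{223}{2585}$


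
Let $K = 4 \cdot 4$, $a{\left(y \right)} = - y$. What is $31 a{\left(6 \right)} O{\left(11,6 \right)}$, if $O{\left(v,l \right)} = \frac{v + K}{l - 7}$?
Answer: $5022$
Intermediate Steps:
$K = 16$
$O{\left(v,l \right)} = \frac{16 + v}{-7 + l}$ ($O{\left(v,l \right)} = \frac{v + 16}{l - 7} = \frac{16 + v}{-7 + l}$)
$31 a{\left(6 \right)} O{\left(11,6 \right)} = 31 \left(\left(-1\right) 6\right) \frac{16 + 11}{-7 + 6} = 31 \left(-6\right) \frac{1}{-1} \cdot 27 = - 186 \left(\left(-1\right) 27\right) = \left(-186\right) \left(-27\right) = 5022$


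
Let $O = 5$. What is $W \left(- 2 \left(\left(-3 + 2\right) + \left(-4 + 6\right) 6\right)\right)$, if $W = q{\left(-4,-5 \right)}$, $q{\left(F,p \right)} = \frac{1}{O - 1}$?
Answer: $- \frac{11}{2} \approx -5.5$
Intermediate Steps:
$q{\left(F,p \right)} = \frac{1}{4}$ ($q{\left(F,p \right)} = \frac{1}{5 - 1} = \frac{1}{4}$)
$W = \frac{1}{4} \approx 0.25$
$W \left(- 2 \left(\left(-3 + 2\right) + \left(-4 + 6\right) 6\right)\right) = \frac{\left(-2\right) \left(\left(-3 + 2\right) + \left(-4 + 6\right) 6\right)}{4} = \frac{\left(-2\right) \left(-1 + 2 \cdot 6\right)}{4} = \frac{\left(-2\right) \left(-1 + 12\right)}{4} = \frac{\left(-2\right) 11}{4} = \frac{1}{4} \left(-22\right) = - \frac{11}{2}$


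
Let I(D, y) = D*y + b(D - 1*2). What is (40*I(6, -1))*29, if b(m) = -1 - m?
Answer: -12760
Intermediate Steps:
I(D, y) = 1 - D + D*y (I(D, y) = D*y + (-1 - (D - 1*2)) = D*y + (-1 - (D - 2)) = D*y + (-1 - (-2 + D)) = D*y + (-1 + (2 - D)) = D*y + (1 - D) = 1 - D + D*y)
(40*I(6, -1))*29 = (40*(1 - 1*6 + 6*(-1)))*29 = (40*(1 - 6 - 6))*29 = (40*(-11))*29 = -440*29 = -12760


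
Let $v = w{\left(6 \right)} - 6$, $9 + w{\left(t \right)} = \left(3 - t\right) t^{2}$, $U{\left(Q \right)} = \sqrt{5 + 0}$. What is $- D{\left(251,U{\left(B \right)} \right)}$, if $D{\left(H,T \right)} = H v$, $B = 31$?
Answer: $30873$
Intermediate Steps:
$U{\left(Q \right)} = \sqrt{5}$
$w{\left(t \right)} = -9 + t^{2} \left(3 - t\right)$ ($w{\left(t \right)} = -9 + \left(3 - t\right) t^{2} = -9 + t^{2} \left(3 - t\right)$)
$v = -123$ ($v = \left(-9 - 6^{3} + 3 \cdot 6^{2}\right) - 6 = \left(-9 - 216 + 3 \cdot 36\right) - 6 = \left(-9 - 216 + 108\right) - 6 = -117 - 6 = -123$)
$D{\left(H,T \right)} = - 123 H$ ($D{\left(H,T \right)} = H \left(-123\right) = - 123 H$)
$- D{\left(251,U{\left(B \right)} \right)} = - \left(-123\right) 251 = \left(-1\right) \left(-30873\right) = 30873$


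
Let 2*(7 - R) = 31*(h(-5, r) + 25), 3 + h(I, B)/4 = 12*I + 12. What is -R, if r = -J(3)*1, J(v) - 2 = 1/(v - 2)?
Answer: -5563/2 ≈ -2781.5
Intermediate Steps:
J(v) = 2 + 1/(-2 + v) (J(v) = 2 + 1/(v - 2) = 2 + 1/(-2 + v))
r = -3 (r = -(-3 + 2*3)/(-2 + 3)*1 = -(-3 + 6)/1*1 = -3*1 = -3)
h(I, B) = 36 + 48*I (h(I, B) = -12 + 4*(12*I + 12) = -12 + 4*(12 + 12*I) = -12 + (48 + 48*I) = 36 + 48*I)
R = 5563/2 (R = 7 - 31*((36 + 48*(-5)) + 25)/2 = 7 - 31*((36 - 240) + 25)/2 = 7 - 31*(-204 + 25)/2 = 7 - 31*(-179)/2 = 7 - ½*(-5549) = 7 + 5549/2 = 5563/2 ≈ 2781.5)
-R = -1*5563/2 = -5563/2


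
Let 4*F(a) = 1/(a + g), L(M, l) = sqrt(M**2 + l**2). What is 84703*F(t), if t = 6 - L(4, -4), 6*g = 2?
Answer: 4828071/292 + 762327*sqrt(2)/73 ≈ 31303.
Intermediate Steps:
g = 1/3 (g = (1/6)*2 = 1/3 ≈ 0.33333)
t = 6 - 4*sqrt(2) (t = 6 - sqrt(4**2 + (-4)**2) = 6 - sqrt(16 + 16) = 6 - sqrt(32) = 6 - 4*sqrt(2) ≈ 0.34315)
F(a) = 1/(4*(1/3 + a)) (F(a) = 1/(4*(a + 1/3)) = 1/(4*(1/3 + a)))
84703*F(t) = 84703*(3/(4*(1 + 3*(6 - 4*sqrt(2))))) = 84703*(3/(4*(1 + (18 - 12*sqrt(2))))) = 84703*(3/(4*(19 - 12*sqrt(2)))) = 254109/(4*(19 - 12*sqrt(2)))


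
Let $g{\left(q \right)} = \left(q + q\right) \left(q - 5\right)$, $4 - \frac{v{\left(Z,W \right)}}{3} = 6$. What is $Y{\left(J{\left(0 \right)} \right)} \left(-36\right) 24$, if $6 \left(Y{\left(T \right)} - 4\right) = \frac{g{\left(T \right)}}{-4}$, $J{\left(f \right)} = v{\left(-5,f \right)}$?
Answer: $1296$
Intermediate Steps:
$v{\left(Z,W \right)} = -6$ ($v{\left(Z,W \right)} = 12 - 18 = -6$)
$g{\left(q \right)} = 2 q \left(-5 + q\right)$
$J{\left(f \right)} = -6$
$Y{\left(T \right)} = 4 - \frac{T \left(-5 + T\right)}{12}$ ($Y{\left(T \right)} = 4 + \frac{2 T \left(-5 + T\right) \frac{1}{-4}}{6} = 4 + \frac{2 T \left(-5 + T\right) \left(- \frac{1}{4}\right)}{6} = 4 + \frac{\left(- \frac{1}{2}\right) T \left(-5 + T\right)}{6} = 4 - \frac{T \left(-5 + T\right)}{12}$)
$Y{\left(J{\left(0 \right)} \right)} \left(-36\right) 24 = \left(4 - - \frac{-5 - 6}{2}\right) \left(-36\right) 24 = \left(4 - \left(- \frac{1}{2}\right) \left(-11\right)\right) \left(-36\right) 24 = \left(4 - \frac{11}{2}\right) \left(-36\right) 24 = \left(- \frac{3}{2}\right) \left(-36\right) 24 = 54 \cdot 24 = 1296$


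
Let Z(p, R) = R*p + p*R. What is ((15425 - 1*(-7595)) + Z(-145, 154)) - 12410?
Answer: -34050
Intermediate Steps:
Z(p, R) = 2*R*p (Z(p, R) = R*p + R*p = 2*R*p)
((15425 - 1*(-7595)) + Z(-145, 154)) - 12410 = ((15425 - 1*(-7595)) + 2*154*(-145)) - 12410 = ((15425 + 7595) - 44660) - 12410 = (23020 - 44660) - 12410 = -21640 - 12410 = -34050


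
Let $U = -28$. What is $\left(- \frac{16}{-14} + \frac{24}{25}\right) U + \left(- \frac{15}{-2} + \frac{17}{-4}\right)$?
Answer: $- \frac{5563}{100} \approx -55.63$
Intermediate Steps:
$\left(- \frac{16}{-14} + \frac{24}{25}\right) U + \left(- \frac{15}{-2} + \frac{17}{-4}\right) = \left(- \frac{16}{-14} + \frac{24}{25}\right) \left(-28\right) + \left(- \frac{15}{-2} + \frac{17}{-4}\right) = \left(\left(-16\right) \left(- \frac{1}{14}\right) + 24 \cdot \frac{1}{25}\right) \left(-28\right) + \left(\left(-15\right) \left(- \frac{1}{2}\right) + 17 \left(- \frac{1}{4}\right)\right) = \left(\frac{8}{7} + \frac{24}{25}\right) \left(-28\right) + \left(\frac{15}{2} - \frac{17}{4}\right) = \frac{368}{175} \left(-28\right) + \frac{13}{4} = - \frac{1472}{25} + \frac{13}{4} = - \frac{5563}{100}$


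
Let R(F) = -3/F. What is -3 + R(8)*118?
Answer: -189/4 ≈ -47.250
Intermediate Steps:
-3 + R(8)*118 = -3 - 3/8*118 = -3 - 177/4 = -189/4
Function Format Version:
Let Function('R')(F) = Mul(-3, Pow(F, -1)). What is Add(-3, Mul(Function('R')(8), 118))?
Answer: Rational(-189, 4) ≈ -47.250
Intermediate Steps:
Add(-3, Mul(Function('R')(8), 118)) = Add(-3, Mul(Mul(-3, Pow(8, -1)), 118)) = Add(-3, Mul(Mul(-3, Rational(1, 8)), 118)) = Add(-3, Mul(Rational(-3, 8), 118)) = Add(-3, Rational(-177, 4)) = Rational(-189, 4)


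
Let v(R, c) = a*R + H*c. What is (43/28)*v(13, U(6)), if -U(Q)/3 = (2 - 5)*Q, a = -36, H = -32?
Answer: -23607/7 ≈ -3372.4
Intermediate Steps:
U(Q) = 9*Q (U(Q) = -3*(2 - 5)*Q = -(-9)*Q = 9*Q)
v(R, c) = -36*R - 32*c
(43/28)*v(13, U(6)) = (43/28)*(-36*13 - 288*6) = (43*(1/28))*(-468 - 32*54) = 43*(-468 - 1728)/28 = (43/28)*(-2196) = -23607/7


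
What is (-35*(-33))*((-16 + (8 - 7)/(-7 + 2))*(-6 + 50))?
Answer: -823284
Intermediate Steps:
(-35*(-33))*((-16 + (8 - 7)/(-7 + 2))*(-6 + 50)) = 1155*((-16 + 1/(-5))*44) = 1155*((-16 + 1*(-⅕))*44) = 1155*((-16 - ⅕)*44) = 1155*(-81/5*44) = 1155*(-3564/5) = -823284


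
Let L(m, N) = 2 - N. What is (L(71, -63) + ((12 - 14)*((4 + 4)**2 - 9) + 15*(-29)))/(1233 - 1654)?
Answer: 480/421 ≈ 1.1401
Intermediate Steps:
(L(71, -63) + ((12 - 14)*((4 + 4)**2 - 9) + 15*(-29)))/(1233 - 1654) = ((2 - 1*(-63)) + ((12 - 14)*((4 + 4)**2 - 9) + 15*(-29)))/(1233 - 1654) = ((2 + 63) + (-2*(8**2 - 9) - 435))/(-421) = (65 + (-2*(64 - 9) - 435))*(-1/421) = (65 + (-2*55 - 435))*(-1/421) = (65 + (-110 - 435))*(-1/421) = (65 - 545)*(-1/421) = -480*(-1/421) = 480/421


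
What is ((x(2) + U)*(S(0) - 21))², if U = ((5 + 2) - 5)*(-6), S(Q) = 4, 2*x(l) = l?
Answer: 34969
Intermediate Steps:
x(l) = l/2
U = -12 (U = (7 - 5)*(-6) = 2*(-6) = -12)
((x(2) + U)*(S(0) - 21))² = (((½)*2 - 12)*(4 - 21))² = ((1 - 12)*(-17))² = (-11*(-17))² = 187² = 34969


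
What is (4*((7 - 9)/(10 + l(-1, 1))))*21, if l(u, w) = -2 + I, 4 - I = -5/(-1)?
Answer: -24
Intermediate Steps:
I = -1 (I = 4 - (-5)/(-1) = 4 - (-5)*(-1) = 4 - 1*5 = 4 - 5 = -1)
l(u, w) = -3 (l(u, w) = -2 - 1 = -3)
(4*((7 - 9)/(10 + l(-1, 1))))*21 = (4*((7 - 9)/(10 - 3)))*21 = (4*(-2/7))*21 = -8/7*21 = -24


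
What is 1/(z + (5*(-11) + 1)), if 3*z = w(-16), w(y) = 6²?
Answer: -1/42 ≈ -0.023810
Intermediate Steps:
w(y) = 36
z = 12 (z = (⅓)*36 = 12)
1/(z + (5*(-11) + 1)) = 1/(12 + (5*(-11) + 1)) = 1/(12 + (-55 + 1)) = 1/(12 - 54) = 1/(-42) = -1/42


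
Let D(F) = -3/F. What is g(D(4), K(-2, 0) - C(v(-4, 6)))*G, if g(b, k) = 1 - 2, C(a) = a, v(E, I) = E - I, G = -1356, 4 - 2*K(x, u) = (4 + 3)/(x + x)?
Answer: 1356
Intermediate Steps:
K(x, u) = 2 - 7/(4*x) (K(x, u) = 2 - (4 + 3)/(2*(x + x)) = 2 - 7/(2*(2*x)) = 2 - 7*1/(2*x)/2 = 2 - 7/(4*x))
g(b, k) = -1
g(D(4), K(-2, 0) - C(v(-4, 6)))*G = -1*(-1356) = 1356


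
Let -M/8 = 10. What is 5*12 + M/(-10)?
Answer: 68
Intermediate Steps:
M = -80 (M = -8*10 = -80)
5*12 + M/(-10) = 5*12 - 80/(-10) = 60 - 80*(-⅒) = 60 + 8 = 68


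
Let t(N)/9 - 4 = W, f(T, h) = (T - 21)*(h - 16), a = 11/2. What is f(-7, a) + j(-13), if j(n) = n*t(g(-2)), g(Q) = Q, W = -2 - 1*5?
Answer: 645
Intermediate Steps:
a = 11/2 (a = 11*(1/2) = 11/2 ≈ 5.5000)
f(T, h) = (-21 + T)*(-16 + h)
W = -7 (W = -2 - 5 = -7)
t(N) = -27 (t(N) = 36 + 9*(-7) = 36 - 63 = -27)
j(n) = -27*n (j(n) = n*(-27) = -27*n)
f(-7, a) + j(-13) = (336 - 21*11/2 - 16*(-7) - 7*11/2) - 27*(-13) = (336 - 231/2 + 112 - 77/2) + 351 = 294 + 351 = 645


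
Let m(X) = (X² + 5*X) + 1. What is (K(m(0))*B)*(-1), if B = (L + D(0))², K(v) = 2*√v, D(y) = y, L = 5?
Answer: -50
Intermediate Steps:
m(X) = 1 + X² + 5*X
B = 25 (B = (5 + 0)² = 5² = 25)
(K(m(0))*B)*(-1) = ((2*√(1 + 0² + 5*0))*25)*(-1) = ((2*√(1 + 0 + 0))*25)*(-1) = ((2*√1)*25)*(-1) = ((2*1)*25)*(-1) = (2*25)*(-1) = 50*(-1) = -50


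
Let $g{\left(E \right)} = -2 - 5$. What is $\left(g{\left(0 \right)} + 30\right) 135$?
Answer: $3105$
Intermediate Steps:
$g{\left(E \right)} = -7$
$\left(g{\left(0 \right)} + 30\right) 135 = \left(-7 + 30\right) 135 = 23 \cdot 135 = 3105$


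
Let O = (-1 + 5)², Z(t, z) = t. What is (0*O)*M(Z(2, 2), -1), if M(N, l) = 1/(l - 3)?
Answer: 0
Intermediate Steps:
M(N, l) = 1/(-3 + l)
O = 16 (O = 4² = 16)
(0*O)*M(Z(2, 2), -1) = (0*16)/(-3 - 1) = 0/(-4) = 0*(-¼) = 0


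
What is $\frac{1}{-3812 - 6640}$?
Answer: $- \frac{1}{10452} \approx -9.5675 \cdot 10^{-5}$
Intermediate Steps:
$\frac{1}{-3812 - 6640} = \frac{1}{-10452} = - \frac{1}{10452}$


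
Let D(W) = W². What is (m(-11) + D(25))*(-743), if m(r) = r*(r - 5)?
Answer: -595143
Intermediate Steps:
m(r) = r*(-5 + r)
(m(-11) + D(25))*(-743) = (-11*(-5 - 11) + 25²)*(-743) = (-11*(-16) + 625)*(-743) = (176 + 625)*(-743) = 801*(-743) = -595143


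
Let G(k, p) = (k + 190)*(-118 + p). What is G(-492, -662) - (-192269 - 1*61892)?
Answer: 489721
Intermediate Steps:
G(k, p) = (-118 + p)*(190 + k) (G(k, p) = (190 + k)*(-118 + p) = (-118 + p)*(190 + k))
G(-492, -662) - (-192269 - 1*61892) = (-22420 - 118*(-492) + 190*(-662) - 492*(-662)) - (-192269 - 1*61892) = (-22420 + 58056 - 125780 + 325704) - (-192269 - 61892) = 235560 - 1*(-254161) = 235560 + 254161 = 489721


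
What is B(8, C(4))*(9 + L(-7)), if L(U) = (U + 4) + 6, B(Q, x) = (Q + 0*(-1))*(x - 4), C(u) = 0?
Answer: -384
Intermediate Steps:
B(Q, x) = Q*(-4 + x) (B(Q, x) = (Q + 0)*(-4 + x) = Q*(-4 + x))
L(U) = 10 + U (L(U) = (4 + U) + 6 = 10 + U)
B(8, C(4))*(9 + L(-7)) = (8*(-4 + 0))*(9 + (10 - 7)) = (8*(-4))*(9 + 3) = -32*12 = -384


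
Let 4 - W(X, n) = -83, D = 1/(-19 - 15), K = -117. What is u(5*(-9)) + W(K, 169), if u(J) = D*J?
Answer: 3003/34 ≈ 88.323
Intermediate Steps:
D = -1/34 (D = 1/(-34) = -1/34 ≈ -0.029412)
W(X, n) = 87 (W(X, n) = 4 - 1*(-83) = 4 + 83 = 87)
u(J) = -J/34
u(5*(-9)) + W(K, 169) = -5*(-9)/34 + 87 = -1/34*(-45) + 87 = 45/34 + 87 = 3003/34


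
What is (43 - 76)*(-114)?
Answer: 3762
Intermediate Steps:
(43 - 76)*(-114) = -33*(-114) = 3762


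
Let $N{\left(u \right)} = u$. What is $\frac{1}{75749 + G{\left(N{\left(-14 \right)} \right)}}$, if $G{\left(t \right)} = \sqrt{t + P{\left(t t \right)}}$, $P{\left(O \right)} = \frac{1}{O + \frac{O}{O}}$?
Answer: $\frac{14922553}{1130368469954} - \frac{i \sqrt{543129}}{1130368469954} \approx 1.3201 \cdot 10^{-5} - 6.5198 \cdot 10^{-10} i$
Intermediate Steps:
$P{\left(O \right)} = \frac{1}{1 + O}$ ($P{\left(O \right)} = \frac{1}{O + 1} = \frac{1}{1 + O}$)
$G{\left(t \right)} = \sqrt{t + \frac{1}{1 + t^{2}}}$ ($G{\left(t \right)} = \sqrt{t + \frac{1}{1 + t t}} = \sqrt{t + \frac{1}{1 + t^{2}}}$)
$\frac{1}{75749 + G{\left(N{\left(-14 \right)} \right)}} = \frac{1}{75749 + \sqrt{\frac{1 - 14 + \left(-14\right)^{3}}{1 + \left(-14\right)^{2}}}} = \frac{1}{75749 + \sqrt{\frac{1 - 14 - 2744}{1 + 196}}} = \frac{1}{75749 + \sqrt{\frac{1}{197} \left(-2757\right)}} = \frac{1}{75749 + \sqrt{- \frac{2757}{197}}} = \frac{1}{75749 + \frac{i \sqrt{543129}}{197}}$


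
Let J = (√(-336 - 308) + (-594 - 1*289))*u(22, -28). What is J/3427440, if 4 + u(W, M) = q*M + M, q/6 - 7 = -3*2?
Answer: 4415/85686 - 5*I*√161/42843 ≈ 0.051525 - 0.0014808*I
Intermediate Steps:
q = 6 (q = 42 + 6*(-3*2) = 42 + 6*(-6) = 42 - 36 = 6)
u(W, M) = -4 + 7*M (u(W, M) = -4 + (6*M + M) = -4 + 7*M)
J = 176600 - 400*I*√161 (J = (√(-336 - 308) + (-594 - 1*289))*(-4 + 7*(-28)) = (√(-644) + (-594 - 289))*(-4 - 196) = (2*I*√161 - 883)*(-200) = (-883 + 2*I*√161)*(-200) = 176600 - 400*I*√161 ≈ 1.766e+5 - 5075.4*I)
J/3427440 = (176600 - 400*I*√161)/3427440 = (176600 - 400*I*√161)*(1/3427440) = 4415/85686 - 5*I*√161/42843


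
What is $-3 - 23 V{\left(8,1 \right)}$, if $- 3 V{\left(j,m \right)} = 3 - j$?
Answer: $- \frac{124}{3} \approx -41.333$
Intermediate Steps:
$V{\left(j,m \right)} = -1 + \frac{j}{3}$ ($V{\left(j,m \right)} = - \frac{3 - j}{3} = -1 + \frac{j}{3}$)
$-3 - 23 V{\left(8,1 \right)} = -3 - 23 \left(-1 + \frac{1}{3} \cdot 8\right) = -3 - 23 \left(-1 + \frac{8}{3}\right) = -3 - \frac{115}{3} = - \frac{124}{3}$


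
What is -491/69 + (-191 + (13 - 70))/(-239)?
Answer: -100237/16491 ≈ -6.0783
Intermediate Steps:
-491/69 + (-191 + (13 - 70))/(-239) = -491*1/69 + (-191 - 57)*(-1/239) = -491/69 - 248*(-1/239) = -491/69 + 248/239 = -100237/16491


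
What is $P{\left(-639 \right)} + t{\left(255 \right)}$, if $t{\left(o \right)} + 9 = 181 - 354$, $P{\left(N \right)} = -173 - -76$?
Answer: $-279$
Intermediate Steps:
$P{\left(N \right)} = -97$ ($P{\left(N \right)} = -173 + 76 = -97$)
$t{\left(o \right)} = -182$ ($t{\left(o \right)} = -9 + \left(181 - 354\right) = -9 - 173 = -182$)
$P{\left(-639 \right)} + t{\left(255 \right)} = -97 - 182 = -279$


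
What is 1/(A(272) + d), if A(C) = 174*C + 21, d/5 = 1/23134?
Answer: 23134/1095371771 ≈ 2.1120e-5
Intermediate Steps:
d = 5/23134 ≈ 0.00021613
A(C) = 21 + 174*C
1/(A(272) + d) = 1/((21 + 174*272) + 5/23134) = 1/((21 + 47328) + 5/23134) = 1/(47349 + 5/23134) = 1/(1095371771/23134) = 23134/1095371771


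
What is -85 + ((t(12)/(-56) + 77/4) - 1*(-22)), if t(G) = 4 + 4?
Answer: -1229/28 ≈ -43.893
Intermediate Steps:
t(G) = 8
-85 + ((t(12)/(-56) + 77/4) - 1*(-22)) = -85 + ((8/(-56) + 77/4) - 1*(-22)) = -85 + ((8*(-1/56) + 77*(1/4)) + 22) = -85 + ((-1/7 + 77/4) + 22) = -85 + (535/28 + 22) = -85 + 1151/28 = -1229/28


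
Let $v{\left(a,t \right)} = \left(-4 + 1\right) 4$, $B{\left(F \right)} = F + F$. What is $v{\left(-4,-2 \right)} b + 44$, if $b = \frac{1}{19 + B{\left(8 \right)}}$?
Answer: $\frac{1528}{35} \approx 43.657$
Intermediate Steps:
$B{\left(F \right)} = 2 F$
$v{\left(a,t \right)} = -12$ ($v{\left(a,t \right)} = \left(-3\right) 4 = -12$)
$b = \frac{1}{35}$ ($b = \frac{1}{19 + 2 \cdot 8} = \frac{1}{19 + 16} = \frac{1}{35} \approx 0.028571$)
$v{\left(-4,-2 \right)} b + 44 = \left(-12\right) \frac{1}{35} + 44 = - \frac{12}{35} + 44 = \frac{1528}{35}$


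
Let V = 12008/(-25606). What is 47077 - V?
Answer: 602732835/12803 ≈ 47078.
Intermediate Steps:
V = -6004/12803 (V = 12008*(-1/25606) = -6004/12803 ≈ -0.46895)
47077 - V = 47077 - 1*(-6004/12803) = 47077 + 6004/12803 = 602732835/12803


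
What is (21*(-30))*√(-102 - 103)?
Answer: -630*I*√205 ≈ -9020.2*I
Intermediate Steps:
(21*(-30))*√(-102 - 103) = -630*I*√205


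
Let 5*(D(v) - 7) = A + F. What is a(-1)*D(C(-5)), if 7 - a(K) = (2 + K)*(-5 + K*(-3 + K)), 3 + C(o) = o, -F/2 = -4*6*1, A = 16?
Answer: 792/5 ≈ 158.40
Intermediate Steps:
F = 48 (F = -2*(-4*6) = -(-48) = -2*(-24) = 48)
C(o) = -3 + o
a(K) = 7 - (-5 + K*(-3 + K))*(2 + K) (a(K) = 7 - (2 + K)*(-5 + K*(-3 + K)) = 7 - (-5 + K*(-3 + K))*(2 + K))
D(v) = 99/5 (D(v) = 7 + (16 + 48)/5 = 7 + (⅕)*64 = 7 + 64/5 = 99/5)
a(-1)*D(C(-5)) = (17 + (-1)² - 1*(-1)³ + 11*(-1))*(99/5) = (17 + 1 - 1*(-1) - 11)*(99/5) = (17 + 1 + 1 - 11)*(99/5) = 8*(99/5) = 792/5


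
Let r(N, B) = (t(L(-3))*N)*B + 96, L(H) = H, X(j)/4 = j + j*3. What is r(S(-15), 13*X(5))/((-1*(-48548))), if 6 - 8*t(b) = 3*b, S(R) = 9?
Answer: 8823/24274 ≈ 0.36348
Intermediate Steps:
X(j) = 16*j (X(j) = 4*(j + j*3) = 4*(j + 3*j) = 4*(4*j) = 16*j)
t(b) = 3/4 - 3*b/8
r(N, B) = 96 + 15*B*N/8 (r(N, B) = ((3/4 - 3/8*(-3))*N)*B + 96 = ((3/4 + 9/8)*N)*B + 96 = (15*N/8)*B + 96 = 15*B*N/8 + 96 = 96 + 15*B*N/8)
r(S(-15), 13*X(5))/((-1*(-48548))) = (96 + (15/8)*(13*(16*5))*9)/((-1*(-48548))) = (96 + (15/8)*(13*80)*9)/48548 = (96 + (15/8)*1040*9)*(1/48548) = (96 + 17550)*(1/48548) = 17646*(1/48548) = 8823/24274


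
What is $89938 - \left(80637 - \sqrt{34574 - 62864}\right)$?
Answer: $9301 + i \sqrt{28290} \approx 9301.0 + 168.2 i$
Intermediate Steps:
$89938 - \left(80637 - \sqrt{34574 - 62864}\right) = 89938 - \left(80637 - \sqrt{-28290}\right) = 89938 - \left(80637 - i \sqrt{28290}\right) = 9301 + i \sqrt{28290}$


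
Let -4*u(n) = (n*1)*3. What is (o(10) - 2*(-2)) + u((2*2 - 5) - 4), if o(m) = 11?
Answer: 75/4 ≈ 18.750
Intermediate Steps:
u(n) = -3*n/4 (u(n) = -n*1*3/4 = -n*3/4 = -3*n/4)
(o(10) - 2*(-2)) + u((2*2 - 5) - 4) = (11 - 2*(-2)) - 3*((2*2 - 5) - 4)/4 = (11 + 4) - 3*((4 - 5) - 4)/4 = 15 - 3*(-1 - 4)/4 = 15 - ¾*(-5) = 15 + 15/4 = 75/4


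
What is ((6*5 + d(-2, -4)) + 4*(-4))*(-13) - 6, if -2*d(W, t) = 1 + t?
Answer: -415/2 ≈ -207.50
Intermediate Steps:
d(W, t) = -½ - t/2 (d(W, t) = -(1 + t)/2 = -½ - t/2)
((6*5 + d(-2, -4)) + 4*(-4))*(-13) - 6 = ((6*5 + (-½ - ½*(-4))) + 4*(-4))*(-13) - 6 = ((30 + (-½ + 2)) - 16)*(-13) - 6 = ((30 + 3/2) - 16)*(-13) - 6 = (63/2 - 16)*(-13) - 6 = (31/2)*(-13) - 6 = -403/2 - 6 = -415/2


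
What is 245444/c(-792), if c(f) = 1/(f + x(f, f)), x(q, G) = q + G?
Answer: -583174944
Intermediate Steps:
x(q, G) = G + q
c(f) = 1/(3*f) (c(f) = 1/(f + (f + f)) = 1/(f + 2*f) = 1/(3*f))
245444/c(-792) = 245444/(((⅓)/(-792))) = 245444/(((⅓)*(-1/792))) = 245444/(-1/2376) = 245444*(-2376) = -583174944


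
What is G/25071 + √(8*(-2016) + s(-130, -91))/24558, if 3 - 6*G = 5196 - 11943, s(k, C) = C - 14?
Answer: 375/8357 + I*√16233/24558 ≈ 0.044873 + 0.0051881*I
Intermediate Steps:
s(k, C) = -14 + C
G = 1125 (G = ½ - (5196 - 11943)/6 = ½ - ⅙*(-6747) = ½ + 2249/2 = 1125)
G/25071 + √(8*(-2016) + s(-130, -91))/24558 = 1125/25071 + √(8*(-2016) + (-14 - 91))/24558 = 1125*(1/25071) + √(-16128 - 105)*(1/24558) = 375/8357 + √(-16233)*(1/24558) = 375/8357 + (I*√16233)*(1/24558) = 375/8357 + I*√16233/24558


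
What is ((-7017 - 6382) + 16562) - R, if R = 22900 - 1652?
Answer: -18085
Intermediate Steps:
R = 21248
((-7017 - 6382) + 16562) - R = ((-7017 - 6382) + 16562) - 1*21248 = (-13399 + 16562) - 21248 = 3163 - 21248 = -18085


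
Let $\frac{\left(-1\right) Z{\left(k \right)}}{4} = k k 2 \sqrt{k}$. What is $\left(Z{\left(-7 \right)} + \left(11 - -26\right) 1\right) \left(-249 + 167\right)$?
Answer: $-3034 + 32144 i \sqrt{7} \approx -3034.0 + 85045.0 i$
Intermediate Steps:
$Z{\left(k \right)} = - 8 k^{\frac{5}{2}}$ ($Z{\left(k \right)} = - 4 k k 2 \sqrt{k} = - 4 k^{2} \cdot 2 \sqrt{k} = - 4 \cdot 2 k^{2} \sqrt{k} = - 4 \cdot 2 k^{\frac{5}{2}} = - 8 k^{\frac{5}{2}}$)
$\left(Z{\left(-7 \right)} + \left(11 - -26\right) 1\right) \left(-249 + 167\right) = \left(- 8 \left(-7\right)^{\frac{5}{2}} + \left(11 - -26\right) 1\right) \left(-249 + 167\right) = \left(- 8 \cdot 49 i \sqrt{7} + \left(11 + 26\right) 1\right) \left(-82\right) = \left(- 392 i \sqrt{7} + 37 \cdot 1\right) \left(-82\right) = \left(- 392 i \sqrt{7} + 37\right) \left(-82\right) = \left(37 - 392 i \sqrt{7}\right) \left(-82\right) = -3034 + 32144 i \sqrt{7}$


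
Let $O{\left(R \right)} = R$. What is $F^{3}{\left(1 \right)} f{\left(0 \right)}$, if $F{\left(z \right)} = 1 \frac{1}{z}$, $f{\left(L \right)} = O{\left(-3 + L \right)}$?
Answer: $-3$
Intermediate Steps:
$f{\left(L \right)} = -3 + L$
$F{\left(z \right)} = \frac{1}{z}$
$F^{3}{\left(1 \right)} f{\left(0 \right)} = \left(1^{-1}\right)^{3} \left(-3 + 0\right) = 1^{3} \left(-3\right) = 1 \left(-3\right) = -3$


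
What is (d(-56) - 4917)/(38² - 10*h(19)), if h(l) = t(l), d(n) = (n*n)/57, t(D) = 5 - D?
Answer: -277133/90288 ≈ -3.0694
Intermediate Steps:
d(n) = n²/57 (d(n) = n²*(1/57) = n²/57)
h(l) = 5 - l
(d(-56) - 4917)/(38² - 10*h(19)) = ((1/57)*(-56)² - 4917)/(38² - 10*(5 - 1*19)) = ((1/57)*3136 - 4917)/(1444 - 10*(5 - 19)) = (3136/57 - 4917)/(1444 - 10*(-14)) = -277133/(57*(1444 + 140)) = -277133/57/1584 = -277133/57*1/1584 = -277133/90288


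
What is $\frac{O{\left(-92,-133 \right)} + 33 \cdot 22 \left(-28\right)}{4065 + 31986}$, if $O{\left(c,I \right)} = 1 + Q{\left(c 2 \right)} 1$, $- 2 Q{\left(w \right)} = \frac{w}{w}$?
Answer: $- \frac{40655}{72102} \approx -0.56385$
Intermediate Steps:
$Q{\left(w \right)} = - \frac{1}{2}$ ($Q{\left(w \right)} = - \frac{w \frac{1}{w}}{2} = \left(- \frac{1}{2}\right) 1 = - \frac{1}{2}$)
$O{\left(c,I \right)} = \frac{1}{2}$ ($O{\left(c,I \right)} = 1 - \frac{1}{2} = \frac{1}{2}$)
$\frac{O{\left(-92,-133 \right)} + 33 \cdot 22 \left(-28\right)}{4065 + 31986} = \frac{\frac{1}{2} + 33 \cdot 22 \left(-28\right)}{4065 + 31986} = \frac{\frac{1}{2} + 726 \left(-28\right)}{36051} = \left(\frac{1}{2} - 20328\right) \frac{1}{36051} = \left(- \frac{40655}{2}\right) \frac{1}{36051} = - \frac{40655}{72102}$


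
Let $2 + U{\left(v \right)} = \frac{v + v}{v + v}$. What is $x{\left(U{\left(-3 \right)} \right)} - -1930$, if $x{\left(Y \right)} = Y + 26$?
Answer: $1955$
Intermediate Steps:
$U{\left(v \right)} = -1$ ($U{\left(v \right)} = -2 + \frac{v + v}{v + v} = -2 + \frac{2 v}{2 v} = -2 + 2 v \frac{1}{2 v} = -2 + 1 = -1$)
$x{\left(Y \right)} = 26 + Y$
$x{\left(U{\left(-3 \right)} \right)} - -1930 = \left(26 - 1\right) - -1930 = 25 + 1930 = 1955$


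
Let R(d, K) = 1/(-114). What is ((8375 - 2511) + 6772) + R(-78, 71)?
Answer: 1440503/114 ≈ 12636.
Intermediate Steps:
R(d, K) = -1/114
((8375 - 2511) + 6772) + R(-78, 71) = ((8375 - 2511) + 6772) - 1/114 = (5864 + 6772) - 1/114 = 12636 - 1/114 = 1440503/114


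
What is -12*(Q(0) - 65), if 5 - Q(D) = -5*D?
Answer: 720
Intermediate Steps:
Q(D) = 5 + 5*D (Q(D) = 5 - (-5)*D = 5 + 5*D)
-12*(Q(0) - 65) = -12*((5 + 5*0) - 65) = -12*((5 + 0) - 65) = -12*(5 - 65) = -12*(-60) = 720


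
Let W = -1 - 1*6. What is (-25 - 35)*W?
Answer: 420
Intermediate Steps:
W = -7 (W = -1 - 6 = -7)
(-25 - 35)*W = (-25 - 35)*(-7) = -60*(-7) = 420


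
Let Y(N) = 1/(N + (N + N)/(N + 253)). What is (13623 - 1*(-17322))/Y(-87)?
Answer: -226146060/83 ≈ -2.7247e+6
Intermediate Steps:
Y(N) = 1/(N + 2*N/(253 + N)) (Y(N) = 1/(N + (2*N)/(253 + N)) = 1/(N + 2*N/(253 + N)))
(13623 - 1*(-17322))/Y(-87) = (13623 - 1*(-17322))/(((253 - 87)/((-87)*(255 - 87)))) = (13623 + 17322)/((-1/87*166/168)) = 30945/((-1/87*1/168*166)) = 30945/(-83/7308) = 30945*(-7308/83) = -226146060/83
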